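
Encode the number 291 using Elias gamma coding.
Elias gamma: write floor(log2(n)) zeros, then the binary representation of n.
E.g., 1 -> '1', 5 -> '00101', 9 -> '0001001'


num_bits = floor(log2(291)) + 1 = 9
leading_zeros = num_bits - 1 = 8
binary(291) = 100100011

Elias gamma(291) = '00000000' + '100100011' = 00000000100100011 (17 bits)


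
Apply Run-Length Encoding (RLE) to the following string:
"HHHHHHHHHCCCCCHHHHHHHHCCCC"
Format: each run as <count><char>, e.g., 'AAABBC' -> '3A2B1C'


Scanning runs left to right:
  i=0: run of 'H' x 9 -> '9H'
  i=9: run of 'C' x 5 -> '5C'
  i=14: run of 'H' x 8 -> '8H'
  i=22: run of 'C' x 4 -> '4C'

RLE = 9H5C8H4C


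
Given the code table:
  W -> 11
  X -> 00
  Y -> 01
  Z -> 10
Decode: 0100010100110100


Decoding:
01 -> Y
00 -> X
01 -> Y
01 -> Y
00 -> X
11 -> W
01 -> Y
00 -> X


Result: YXYYXWYX


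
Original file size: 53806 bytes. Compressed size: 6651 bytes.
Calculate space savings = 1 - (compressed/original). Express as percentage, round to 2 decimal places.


ratio = compressed/original = 6651/53806 = 0.123611
savings = 1 - ratio = 1 - 0.123611 = 0.876389
as a percentage: 0.876389 * 100 = 87.64%

Space savings = 1 - 6651/53806 = 87.64%


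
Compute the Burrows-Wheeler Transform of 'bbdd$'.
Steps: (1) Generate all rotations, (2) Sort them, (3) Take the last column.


Rotations (sorted):
  0: $bbdd -> last char: d
  1: bbdd$ -> last char: $
  2: bdd$b -> last char: b
  3: d$bbd -> last char: d
  4: dd$bb -> last char: b


BWT = d$bdb


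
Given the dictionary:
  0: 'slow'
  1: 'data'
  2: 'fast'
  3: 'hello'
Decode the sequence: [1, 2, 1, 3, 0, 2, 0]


Look up each index in the dictionary:
  1 -> 'data'
  2 -> 'fast'
  1 -> 'data'
  3 -> 'hello'
  0 -> 'slow'
  2 -> 'fast'
  0 -> 'slow'

Decoded: "data fast data hello slow fast slow"


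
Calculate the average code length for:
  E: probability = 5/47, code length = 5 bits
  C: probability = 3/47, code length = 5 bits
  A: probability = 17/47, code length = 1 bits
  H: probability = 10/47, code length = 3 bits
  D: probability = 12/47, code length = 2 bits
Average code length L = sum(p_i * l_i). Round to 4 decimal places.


Weighted contributions p_i * l_i:
  E: (5/47) * 5 = 25/47
  C: (3/47) * 5 = 15/47
  A: (17/47) * 1 = 17/47
  H: (10/47) * 3 = 30/47
  D: (12/47) * 2 = 24/47
Sum = (25 + 15 + 17 + 30 + 24)/47 = 111/47

L = 111/47 = 2.3617 bits/symbol


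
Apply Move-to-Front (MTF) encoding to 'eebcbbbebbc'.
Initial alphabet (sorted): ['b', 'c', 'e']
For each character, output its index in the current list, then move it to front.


MTF encoding:
'e': index 2 in ['b', 'c', 'e'] -> ['e', 'b', 'c']
'e': index 0 in ['e', 'b', 'c'] -> ['e', 'b', 'c']
'b': index 1 in ['e', 'b', 'c'] -> ['b', 'e', 'c']
'c': index 2 in ['b', 'e', 'c'] -> ['c', 'b', 'e']
'b': index 1 in ['c', 'b', 'e'] -> ['b', 'c', 'e']
'b': index 0 in ['b', 'c', 'e'] -> ['b', 'c', 'e']
'b': index 0 in ['b', 'c', 'e'] -> ['b', 'c', 'e']
'e': index 2 in ['b', 'c', 'e'] -> ['e', 'b', 'c']
'b': index 1 in ['e', 'b', 'c'] -> ['b', 'e', 'c']
'b': index 0 in ['b', 'e', 'c'] -> ['b', 'e', 'c']
'c': index 2 in ['b', 'e', 'c'] -> ['c', 'b', 'e']


Output: [2, 0, 1, 2, 1, 0, 0, 2, 1, 0, 2]


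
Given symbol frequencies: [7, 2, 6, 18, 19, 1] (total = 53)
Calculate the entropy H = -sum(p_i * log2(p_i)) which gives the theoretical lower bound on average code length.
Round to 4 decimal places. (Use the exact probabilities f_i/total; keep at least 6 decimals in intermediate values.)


Per-symbol terms -p_i * log2(p_i) with p_i = f_i/53:
  p = 7/53 = 0.132075: log2(p) = -2.920566, -p*log2(p) = 0.385735
  p = 2/53 = 0.037736: log2(p) = -4.727920, -p*log2(p) = 0.178412
  p = 6/53 = 0.113208: log2(p) = -3.142958, -p*log2(p) = 0.355807
  p = 18/53 = 0.339623: log2(p) = -1.557995, -p*log2(p) = 0.529131
  p = 19/53 = 0.358491: log2(p) = -1.479993, -p*log2(p) = 0.530564
  p = 1/53 = 0.018868: log2(p) = -5.727920, -p*log2(p) = 0.108074
H = 0.385735 + 0.178412 + 0.355807 + 0.529131 + 0.530564 + 0.108074 = 2.087723

H = 2.0877 bits/symbol


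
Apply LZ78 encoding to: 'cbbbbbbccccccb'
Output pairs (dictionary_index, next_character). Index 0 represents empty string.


LZ78 encoding steps:
Dictionary: {0: ''}
Step 1: w='' (idx 0), next='c' -> output (0, 'c'), add 'c' as idx 1
Step 2: w='' (idx 0), next='b' -> output (0, 'b'), add 'b' as idx 2
Step 3: w='b' (idx 2), next='b' -> output (2, 'b'), add 'bb' as idx 3
Step 4: w='bb' (idx 3), next='b' -> output (3, 'b'), add 'bbb' as idx 4
Step 5: w='c' (idx 1), next='c' -> output (1, 'c'), add 'cc' as idx 5
Step 6: w='cc' (idx 5), next='c' -> output (5, 'c'), add 'ccc' as idx 6
Step 7: w='c' (idx 1), next='b' -> output (1, 'b'), add 'cb' as idx 7


Encoded: [(0, 'c'), (0, 'b'), (2, 'b'), (3, 'b'), (1, 'c'), (5, 'c'), (1, 'b')]


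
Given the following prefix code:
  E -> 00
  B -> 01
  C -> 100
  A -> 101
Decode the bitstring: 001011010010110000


Decoding step by step:
Bits 00 -> E
Bits 101 -> A
Bits 101 -> A
Bits 00 -> E
Bits 101 -> A
Bits 100 -> C
Bits 00 -> E


Decoded message: EAAEACE


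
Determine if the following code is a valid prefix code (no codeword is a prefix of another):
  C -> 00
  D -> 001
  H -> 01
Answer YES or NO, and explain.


Checking each pair (does one codeword prefix another?):
  C='00' vs D='001': prefix -- VIOLATION

NO -- this is NOT a valid prefix code. C (00) is a prefix of D (001).


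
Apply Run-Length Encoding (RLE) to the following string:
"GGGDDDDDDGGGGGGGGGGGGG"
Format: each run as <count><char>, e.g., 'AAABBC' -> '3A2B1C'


Scanning runs left to right:
  i=0: run of 'G' x 3 -> '3G'
  i=3: run of 'D' x 6 -> '6D'
  i=9: run of 'G' x 13 -> '13G'

RLE = 3G6D13G


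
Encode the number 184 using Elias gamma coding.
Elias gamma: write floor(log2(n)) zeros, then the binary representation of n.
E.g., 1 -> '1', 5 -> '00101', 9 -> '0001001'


num_bits = floor(log2(184)) + 1 = 8
leading_zeros = num_bits - 1 = 7
binary(184) = 10111000

Elias gamma(184) = '0000000' + '10111000' = 000000010111000 (15 bits)


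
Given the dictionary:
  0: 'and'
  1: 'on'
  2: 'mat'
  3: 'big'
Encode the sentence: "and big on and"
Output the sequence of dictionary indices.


Look up each word in the dictionary:
  'and' -> 0
  'big' -> 3
  'on' -> 1
  'and' -> 0

Encoded: [0, 3, 1, 0]


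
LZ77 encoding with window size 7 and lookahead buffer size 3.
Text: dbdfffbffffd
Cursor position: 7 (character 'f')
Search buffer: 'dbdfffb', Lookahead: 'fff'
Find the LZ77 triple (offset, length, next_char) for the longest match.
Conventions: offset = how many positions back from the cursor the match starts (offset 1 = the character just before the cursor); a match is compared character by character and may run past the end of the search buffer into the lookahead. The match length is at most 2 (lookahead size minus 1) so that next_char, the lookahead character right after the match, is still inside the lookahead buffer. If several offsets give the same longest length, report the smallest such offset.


Try each offset into the search buffer:
  offset=1 (pos 6, char 'b'): match length 0
  offset=2 (pos 5, char 'f'): match length 1
  offset=3 (pos 4, char 'f'): match length 2
  offset=4 (pos 3, char 'f'): match length 2
  offset=5 (pos 2, char 'd'): match length 0
  offset=6 (pos 1, char 'b'): match length 0
  offset=7 (pos 0, char 'd'): match length 0
Longest match has length 2, found at offsets 3, 4; take the smallest, offset 3.
next_char = character at position 7 + 2 = 9 -> 'f'

Best match: offset=3, length=2 (matching 'ff' starting at position 4)
LZ77 triple: (3, 2, 'f')


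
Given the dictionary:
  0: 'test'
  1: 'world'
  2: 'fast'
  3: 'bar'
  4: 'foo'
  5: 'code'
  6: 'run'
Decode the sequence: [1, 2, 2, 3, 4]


Look up each index in the dictionary:
  1 -> 'world'
  2 -> 'fast'
  2 -> 'fast'
  3 -> 'bar'
  4 -> 'foo'

Decoded: "world fast fast bar foo"


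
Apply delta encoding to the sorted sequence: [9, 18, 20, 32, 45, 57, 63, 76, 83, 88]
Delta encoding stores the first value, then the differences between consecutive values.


First value: 9
Deltas:
  18 - 9 = 9
  20 - 18 = 2
  32 - 20 = 12
  45 - 32 = 13
  57 - 45 = 12
  63 - 57 = 6
  76 - 63 = 13
  83 - 76 = 7
  88 - 83 = 5


Delta encoded: [9, 9, 2, 12, 13, 12, 6, 13, 7, 5]


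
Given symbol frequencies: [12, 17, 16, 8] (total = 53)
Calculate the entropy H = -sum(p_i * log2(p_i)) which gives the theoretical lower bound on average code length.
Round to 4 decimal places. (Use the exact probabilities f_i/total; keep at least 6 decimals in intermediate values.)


Per-symbol terms -p_i * log2(p_i) with p_i = f_i/53:
  p = 12/53 = 0.226415: log2(p) = -2.142958, -p*log2(p) = 0.485198
  p = 17/53 = 0.320755: log2(p) = -1.640458, -p*log2(p) = 0.526185
  p = 16/53 = 0.301887: log2(p) = -1.727920, -p*log2(p) = 0.521636
  p = 8/53 = 0.150943: log2(p) = -2.727920, -p*log2(p) = 0.411762
H = 0.485198 + 0.526185 + 0.521636 + 0.411762 = 1.944781

H = 1.9448 bits/symbol


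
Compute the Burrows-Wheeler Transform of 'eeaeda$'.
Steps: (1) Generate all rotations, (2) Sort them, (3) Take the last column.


Rotations (sorted):
  0: $eeaeda -> last char: a
  1: a$eeaed -> last char: d
  2: aeda$ee -> last char: e
  3: da$eeae -> last char: e
  4: eaeda$e -> last char: e
  5: eda$eea -> last char: a
  6: eeaeda$ -> last char: $


BWT = adeeea$


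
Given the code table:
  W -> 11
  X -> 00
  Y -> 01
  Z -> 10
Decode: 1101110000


Decoding:
11 -> W
01 -> Y
11 -> W
00 -> X
00 -> X


Result: WYWXX


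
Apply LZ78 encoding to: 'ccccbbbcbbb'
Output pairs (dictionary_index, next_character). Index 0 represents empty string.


LZ78 encoding steps:
Dictionary: {0: ''}
Step 1: w='' (idx 0), next='c' -> output (0, 'c'), add 'c' as idx 1
Step 2: w='c' (idx 1), next='c' -> output (1, 'c'), add 'cc' as idx 2
Step 3: w='c' (idx 1), next='b' -> output (1, 'b'), add 'cb' as idx 3
Step 4: w='' (idx 0), next='b' -> output (0, 'b'), add 'b' as idx 4
Step 5: w='b' (idx 4), next='c' -> output (4, 'c'), add 'bc' as idx 5
Step 6: w='b' (idx 4), next='b' -> output (4, 'b'), add 'bb' as idx 6
Step 7: w='b' (idx 4), end of input -> output (4, '')


Encoded: [(0, 'c'), (1, 'c'), (1, 'b'), (0, 'b'), (4, 'c'), (4, 'b'), (4, '')]


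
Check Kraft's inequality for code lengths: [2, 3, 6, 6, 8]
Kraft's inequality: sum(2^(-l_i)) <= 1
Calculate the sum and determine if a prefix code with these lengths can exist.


Sum = 2^(-2) + 2^(-3) + 2^(-6) + 2^(-6) + 2^(-8)
    = 0.25 + 0.125 + 0.015625 + 0.015625 + 0.00390625
    = 105/256 = 0.41015625
Since 0.41015625 <= 1, Kraft's inequality IS satisfied.
A prefix code with these lengths CAN exist.

Kraft sum = 0.41015625. Satisfied.


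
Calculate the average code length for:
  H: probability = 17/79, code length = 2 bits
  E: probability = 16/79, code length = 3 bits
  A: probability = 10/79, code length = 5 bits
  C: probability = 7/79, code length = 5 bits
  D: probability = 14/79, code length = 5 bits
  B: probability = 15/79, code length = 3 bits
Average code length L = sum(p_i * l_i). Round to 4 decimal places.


Weighted contributions p_i * l_i:
  H: (17/79) * 2 = 34/79
  E: (16/79) * 3 = 48/79
  A: (10/79) * 5 = 50/79
  C: (7/79) * 5 = 35/79
  D: (14/79) * 5 = 70/79
  B: (15/79) * 3 = 45/79
Sum = (34 + 48 + 50 + 35 + 70 + 45)/79 = 282/79

L = 282/79 = 3.5696 bits/symbol


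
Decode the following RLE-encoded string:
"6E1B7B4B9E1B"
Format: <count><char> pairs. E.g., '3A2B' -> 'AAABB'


Expanding each <count><char> pair:
  6E -> 'EEEEEE'
  1B -> 'B'
  7B -> 'BBBBBBB'
  4B -> 'BBBB'
  9E -> 'EEEEEEEEE'
  1B -> 'B'

Decoded = EEEEEEBBBBBBBBBBBBEEEEEEEEEB


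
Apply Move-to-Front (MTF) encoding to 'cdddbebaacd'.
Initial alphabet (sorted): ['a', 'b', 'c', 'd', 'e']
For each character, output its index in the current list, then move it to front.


MTF encoding:
'c': index 2 in ['a', 'b', 'c', 'd', 'e'] -> ['c', 'a', 'b', 'd', 'e']
'd': index 3 in ['c', 'a', 'b', 'd', 'e'] -> ['d', 'c', 'a', 'b', 'e']
'd': index 0 in ['d', 'c', 'a', 'b', 'e'] -> ['d', 'c', 'a', 'b', 'e']
'd': index 0 in ['d', 'c', 'a', 'b', 'e'] -> ['d', 'c', 'a', 'b', 'e']
'b': index 3 in ['d', 'c', 'a', 'b', 'e'] -> ['b', 'd', 'c', 'a', 'e']
'e': index 4 in ['b', 'd', 'c', 'a', 'e'] -> ['e', 'b', 'd', 'c', 'a']
'b': index 1 in ['e', 'b', 'd', 'c', 'a'] -> ['b', 'e', 'd', 'c', 'a']
'a': index 4 in ['b', 'e', 'd', 'c', 'a'] -> ['a', 'b', 'e', 'd', 'c']
'a': index 0 in ['a', 'b', 'e', 'd', 'c'] -> ['a', 'b', 'e', 'd', 'c']
'c': index 4 in ['a', 'b', 'e', 'd', 'c'] -> ['c', 'a', 'b', 'e', 'd']
'd': index 4 in ['c', 'a', 'b', 'e', 'd'] -> ['d', 'c', 'a', 'b', 'e']


Output: [2, 3, 0, 0, 3, 4, 1, 4, 0, 4, 4]


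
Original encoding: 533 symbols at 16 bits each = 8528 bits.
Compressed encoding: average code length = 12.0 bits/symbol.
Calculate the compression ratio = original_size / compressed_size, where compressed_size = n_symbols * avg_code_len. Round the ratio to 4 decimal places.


original_size = n_symbols * orig_bits = 533 * 16 = 8528 bits
compressed_size = n_symbols * avg_code_len = 533 * 12.0 = 6396.0 bits
ratio = original_size / compressed_size = 8528 / 6396.0 = 1.3333

Compression ratio = 1.3333


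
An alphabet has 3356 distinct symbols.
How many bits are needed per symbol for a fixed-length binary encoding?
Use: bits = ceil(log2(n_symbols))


log2(3356) = 11.7125
Bracket: 2^11 = 2048 < 3356 <= 2^12 = 4096
So ceil(log2(3356)) = 12

bits = ceil(log2(3356)) = ceil(11.7125) = 12 bits


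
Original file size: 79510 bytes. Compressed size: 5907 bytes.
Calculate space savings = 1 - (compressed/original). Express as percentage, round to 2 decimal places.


ratio = compressed/original = 5907/79510 = 0.074293
savings = 1 - ratio = 1 - 0.074293 = 0.925707
as a percentage: 0.925707 * 100 = 92.57%

Space savings = 1 - 5907/79510 = 92.57%


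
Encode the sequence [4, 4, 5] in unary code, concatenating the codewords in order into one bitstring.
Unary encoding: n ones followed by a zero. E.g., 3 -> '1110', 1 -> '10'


Encode each number as n ones followed by a terminating 0:
  4 -> 11110 (5 bits)
  4 -> 11110 (5 bits)
  5 -> 111110 (6 bits)
Total length = 5 + 5 + 6 = 16 bits.

Unary([4, 4, 5]) = 1111011110111110 (16 bits)


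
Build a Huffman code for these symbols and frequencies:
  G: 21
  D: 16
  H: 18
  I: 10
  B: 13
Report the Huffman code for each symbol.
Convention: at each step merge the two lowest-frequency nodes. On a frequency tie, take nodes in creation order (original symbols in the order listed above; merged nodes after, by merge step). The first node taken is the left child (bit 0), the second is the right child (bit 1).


Huffman tree construction:
Step 1: Merge I(10) + B(13) = 23
Step 2: Merge D(16) + H(18) = 34
Step 3: Merge G(21) + (I+B)(23) = 44
Step 4: Merge (D+H)(34) + (G+(I+B))(44) = 78
Read each symbol's code off the tree from the root (left child = 0, right child = 1).

Codes:
  G: 10 (length 2)
  D: 00 (length 2)
  H: 01 (length 2)
  I: 110 (length 3)
  B: 111 (length 3)
Average code length: 179/78 = 2.2949 bits/symbol


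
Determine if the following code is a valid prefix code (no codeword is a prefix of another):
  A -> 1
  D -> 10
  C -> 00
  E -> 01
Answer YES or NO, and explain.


Checking each pair (does one codeword prefix another?):
  A='1' vs D='10': prefix -- VIOLATION

NO -- this is NOT a valid prefix code. A (1) is a prefix of D (10).


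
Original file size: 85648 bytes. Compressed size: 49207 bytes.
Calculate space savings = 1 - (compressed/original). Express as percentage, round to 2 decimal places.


ratio = compressed/original = 49207/85648 = 0.574526
savings = 1 - ratio = 1 - 0.574526 = 0.425474
as a percentage: 0.425474 * 100 = 42.55%

Space savings = 1 - 49207/85648 = 42.55%


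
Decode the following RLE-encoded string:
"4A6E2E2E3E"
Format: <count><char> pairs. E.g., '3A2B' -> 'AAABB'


Expanding each <count><char> pair:
  4A -> 'AAAA'
  6E -> 'EEEEEE'
  2E -> 'EE'
  2E -> 'EE'
  3E -> 'EEE'

Decoded = AAAAEEEEEEEEEEEEE


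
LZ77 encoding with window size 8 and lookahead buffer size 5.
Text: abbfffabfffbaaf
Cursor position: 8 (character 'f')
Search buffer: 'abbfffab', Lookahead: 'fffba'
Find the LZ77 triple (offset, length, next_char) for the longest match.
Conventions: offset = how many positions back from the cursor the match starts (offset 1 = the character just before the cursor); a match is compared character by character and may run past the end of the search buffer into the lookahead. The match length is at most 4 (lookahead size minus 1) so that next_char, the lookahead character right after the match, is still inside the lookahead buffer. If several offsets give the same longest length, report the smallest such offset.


Try each offset into the search buffer:
  offset=1 (pos 7, char 'b'): match length 0
  offset=2 (pos 6, char 'a'): match length 0
  offset=3 (pos 5, char 'f'): match length 1
  offset=4 (pos 4, char 'f'): match length 2
  offset=5 (pos 3, char 'f'): match length 3
  offset=6 (pos 2, char 'b'): match length 0
  offset=7 (pos 1, char 'b'): match length 0
  offset=8 (pos 0, char 'a'): match length 0
Longest match has length 3 at offset 5.
next_char = character at position 8 + 3 = 11 -> 'b'

Best match: offset=5, length=3 (matching 'fff' starting at position 3)
LZ77 triple: (5, 3, 'b')


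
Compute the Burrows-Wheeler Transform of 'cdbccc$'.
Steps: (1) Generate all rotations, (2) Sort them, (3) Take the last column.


Rotations (sorted):
  0: $cdbccc -> last char: c
  1: bccc$cd -> last char: d
  2: c$cdbcc -> last char: c
  3: cc$cdbc -> last char: c
  4: ccc$cdb -> last char: b
  5: cdbccc$ -> last char: $
  6: dbccc$c -> last char: c


BWT = cdccb$c


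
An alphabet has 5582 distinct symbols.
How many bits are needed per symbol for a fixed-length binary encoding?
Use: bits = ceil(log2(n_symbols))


log2(5582) = 12.4466
Bracket: 2^12 = 4096 < 5582 <= 2^13 = 8192
So ceil(log2(5582)) = 13

bits = ceil(log2(5582)) = ceil(12.4466) = 13 bits


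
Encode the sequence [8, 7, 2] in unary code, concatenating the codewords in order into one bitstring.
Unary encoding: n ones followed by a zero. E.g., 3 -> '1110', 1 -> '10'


Encode each number as n ones followed by a terminating 0:
  8 -> 111111110 (9 bits)
  7 -> 11111110 (8 bits)
  2 -> 110 (3 bits)
Total length = 9 + 8 + 3 = 20 bits.

Unary([8, 7, 2]) = 11111111011111110110 (20 bits)


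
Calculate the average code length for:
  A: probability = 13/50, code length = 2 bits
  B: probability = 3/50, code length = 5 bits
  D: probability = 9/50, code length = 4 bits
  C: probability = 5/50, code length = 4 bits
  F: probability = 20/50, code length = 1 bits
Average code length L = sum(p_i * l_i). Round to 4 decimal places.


Weighted contributions p_i * l_i:
  A: (13/50) * 2 = 26/50
  B: (3/50) * 5 = 15/50
  D: (9/50) * 4 = 36/50
  C: (5/50) * 4 = 20/50
  F: (20/50) * 1 = 20/50
Sum = (26 + 15 + 36 + 20 + 20)/50 = 117/50

L = 117/50 = 2.3400 bits/symbol


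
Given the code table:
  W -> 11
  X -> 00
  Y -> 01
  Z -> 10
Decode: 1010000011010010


Decoding:
10 -> Z
10 -> Z
00 -> X
00 -> X
11 -> W
01 -> Y
00 -> X
10 -> Z


Result: ZZXXWYXZ


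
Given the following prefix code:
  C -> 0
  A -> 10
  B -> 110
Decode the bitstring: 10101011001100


Decoding step by step:
Bits 10 -> A
Bits 10 -> A
Bits 10 -> A
Bits 110 -> B
Bits 0 -> C
Bits 110 -> B
Bits 0 -> C


Decoded message: AAABCBC


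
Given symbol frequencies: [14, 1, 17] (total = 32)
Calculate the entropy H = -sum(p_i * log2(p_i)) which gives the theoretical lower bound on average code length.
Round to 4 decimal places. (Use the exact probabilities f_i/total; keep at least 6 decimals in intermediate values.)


Per-symbol terms -p_i * log2(p_i) with p_i = f_i/32:
  p = 14/32 = 0.437500: log2(p) = -1.192645, -p*log2(p) = 0.521782
  p = 1/32 = 0.031250: log2(p) = -5.000000, -p*log2(p) = 0.156250
  p = 17/32 = 0.531250: log2(p) = -0.912537, -p*log2(p) = 0.484785
H = 0.521782 + 0.156250 + 0.484785 = 1.162817

H = 1.1628 bits/symbol


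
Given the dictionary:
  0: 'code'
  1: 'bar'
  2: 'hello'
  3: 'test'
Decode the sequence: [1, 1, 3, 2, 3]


Look up each index in the dictionary:
  1 -> 'bar'
  1 -> 'bar'
  3 -> 'test'
  2 -> 'hello'
  3 -> 'test'

Decoded: "bar bar test hello test"


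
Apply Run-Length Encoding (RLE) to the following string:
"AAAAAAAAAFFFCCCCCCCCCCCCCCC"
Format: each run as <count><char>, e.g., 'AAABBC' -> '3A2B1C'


Scanning runs left to right:
  i=0: run of 'A' x 9 -> '9A'
  i=9: run of 'F' x 3 -> '3F'
  i=12: run of 'C' x 15 -> '15C'

RLE = 9A3F15C


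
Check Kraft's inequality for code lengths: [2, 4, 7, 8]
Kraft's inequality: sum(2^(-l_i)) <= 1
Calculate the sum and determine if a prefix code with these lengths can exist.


Sum = 2^(-2) + 2^(-4) + 2^(-7) + 2^(-8)
    = 0.25 + 0.0625 + 0.0078125 + 0.00390625
    = 83/256 = 0.32421875
Since 0.32421875 <= 1, Kraft's inequality IS satisfied.
A prefix code with these lengths CAN exist.

Kraft sum = 0.32421875. Satisfied.


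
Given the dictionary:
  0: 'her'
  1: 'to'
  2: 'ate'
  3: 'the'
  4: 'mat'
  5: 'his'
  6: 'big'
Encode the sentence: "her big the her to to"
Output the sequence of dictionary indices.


Look up each word in the dictionary:
  'her' -> 0
  'big' -> 6
  'the' -> 3
  'her' -> 0
  'to' -> 1
  'to' -> 1

Encoded: [0, 6, 3, 0, 1, 1]


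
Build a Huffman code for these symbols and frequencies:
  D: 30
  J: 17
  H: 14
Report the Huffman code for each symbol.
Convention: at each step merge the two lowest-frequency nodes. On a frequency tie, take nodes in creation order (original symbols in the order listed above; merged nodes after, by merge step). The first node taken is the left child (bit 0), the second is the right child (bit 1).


Huffman tree construction:
Step 1: Merge H(14) + J(17) = 31
Step 2: Merge D(30) + (H+J)(31) = 61
Read each symbol's code off the tree from the root (left child = 0, right child = 1).

Codes:
  D: 0 (length 1)
  J: 11 (length 2)
  H: 10 (length 2)
Average code length: 92/61 = 1.5082 bits/symbol


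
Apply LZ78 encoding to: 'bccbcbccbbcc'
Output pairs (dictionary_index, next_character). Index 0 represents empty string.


LZ78 encoding steps:
Dictionary: {0: ''}
Step 1: w='' (idx 0), next='b' -> output (0, 'b'), add 'b' as idx 1
Step 2: w='' (idx 0), next='c' -> output (0, 'c'), add 'c' as idx 2
Step 3: w='c' (idx 2), next='b' -> output (2, 'b'), add 'cb' as idx 3
Step 4: w='cb' (idx 3), next='c' -> output (3, 'c'), add 'cbc' as idx 4
Step 5: w='cb' (idx 3), next='b' -> output (3, 'b'), add 'cbb' as idx 5
Step 6: w='c' (idx 2), next='c' -> output (2, 'c'), add 'cc' as idx 6


Encoded: [(0, 'b'), (0, 'c'), (2, 'b'), (3, 'c'), (3, 'b'), (2, 'c')]


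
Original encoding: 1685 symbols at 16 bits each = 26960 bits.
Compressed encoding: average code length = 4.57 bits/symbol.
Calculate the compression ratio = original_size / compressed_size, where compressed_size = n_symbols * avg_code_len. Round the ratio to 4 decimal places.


original_size = n_symbols * orig_bits = 1685 * 16 = 26960 bits
compressed_size = n_symbols * avg_code_len = 1685 * 4.57 = 7700.45 bits
ratio = original_size / compressed_size = 26960 / 7700.45 = 3.5011

Compression ratio = 3.5011


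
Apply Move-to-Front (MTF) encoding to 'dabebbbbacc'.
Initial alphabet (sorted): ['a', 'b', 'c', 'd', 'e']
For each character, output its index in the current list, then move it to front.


MTF encoding:
'd': index 3 in ['a', 'b', 'c', 'd', 'e'] -> ['d', 'a', 'b', 'c', 'e']
'a': index 1 in ['d', 'a', 'b', 'c', 'e'] -> ['a', 'd', 'b', 'c', 'e']
'b': index 2 in ['a', 'd', 'b', 'c', 'e'] -> ['b', 'a', 'd', 'c', 'e']
'e': index 4 in ['b', 'a', 'd', 'c', 'e'] -> ['e', 'b', 'a', 'd', 'c']
'b': index 1 in ['e', 'b', 'a', 'd', 'c'] -> ['b', 'e', 'a', 'd', 'c']
'b': index 0 in ['b', 'e', 'a', 'd', 'c'] -> ['b', 'e', 'a', 'd', 'c']
'b': index 0 in ['b', 'e', 'a', 'd', 'c'] -> ['b', 'e', 'a', 'd', 'c']
'b': index 0 in ['b', 'e', 'a', 'd', 'c'] -> ['b', 'e', 'a', 'd', 'c']
'a': index 2 in ['b', 'e', 'a', 'd', 'c'] -> ['a', 'b', 'e', 'd', 'c']
'c': index 4 in ['a', 'b', 'e', 'd', 'c'] -> ['c', 'a', 'b', 'e', 'd']
'c': index 0 in ['c', 'a', 'b', 'e', 'd'] -> ['c', 'a', 'b', 'e', 'd']


Output: [3, 1, 2, 4, 1, 0, 0, 0, 2, 4, 0]


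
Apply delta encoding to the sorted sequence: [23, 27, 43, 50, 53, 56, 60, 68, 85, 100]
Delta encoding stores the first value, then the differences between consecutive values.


First value: 23
Deltas:
  27 - 23 = 4
  43 - 27 = 16
  50 - 43 = 7
  53 - 50 = 3
  56 - 53 = 3
  60 - 56 = 4
  68 - 60 = 8
  85 - 68 = 17
  100 - 85 = 15


Delta encoded: [23, 4, 16, 7, 3, 3, 4, 8, 17, 15]


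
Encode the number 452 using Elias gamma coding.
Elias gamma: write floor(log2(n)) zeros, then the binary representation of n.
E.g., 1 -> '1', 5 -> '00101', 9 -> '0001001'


num_bits = floor(log2(452)) + 1 = 9
leading_zeros = num_bits - 1 = 8
binary(452) = 111000100

Elias gamma(452) = '00000000' + '111000100' = 00000000111000100 (17 bits)


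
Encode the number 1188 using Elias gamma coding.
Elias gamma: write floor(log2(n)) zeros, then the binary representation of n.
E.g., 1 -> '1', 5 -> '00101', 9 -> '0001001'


num_bits = floor(log2(1188)) + 1 = 11
leading_zeros = num_bits - 1 = 10
binary(1188) = 10010100100

Elias gamma(1188) = '0000000000' + '10010100100' = 000000000010010100100 (21 bits)


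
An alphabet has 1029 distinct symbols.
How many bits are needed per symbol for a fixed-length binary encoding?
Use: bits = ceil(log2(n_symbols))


log2(1029) = 10.007
Bracket: 2^10 = 1024 < 1029 <= 2^11 = 2048
So ceil(log2(1029)) = 11

bits = ceil(log2(1029)) = ceil(10.007) = 11 bits


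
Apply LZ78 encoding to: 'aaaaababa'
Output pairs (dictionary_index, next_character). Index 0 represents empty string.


LZ78 encoding steps:
Dictionary: {0: ''}
Step 1: w='' (idx 0), next='a' -> output (0, 'a'), add 'a' as idx 1
Step 2: w='a' (idx 1), next='a' -> output (1, 'a'), add 'aa' as idx 2
Step 3: w='aa' (idx 2), next='b' -> output (2, 'b'), add 'aab' as idx 3
Step 4: w='a' (idx 1), next='b' -> output (1, 'b'), add 'ab' as idx 4
Step 5: w='a' (idx 1), end of input -> output (1, '')


Encoded: [(0, 'a'), (1, 'a'), (2, 'b'), (1, 'b'), (1, '')]


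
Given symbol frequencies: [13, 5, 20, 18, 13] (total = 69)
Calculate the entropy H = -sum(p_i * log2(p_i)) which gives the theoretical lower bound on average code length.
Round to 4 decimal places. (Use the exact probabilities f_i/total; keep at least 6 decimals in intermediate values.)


Per-symbol terms -p_i * log2(p_i) with p_i = f_i/69:
  p = 13/69 = 0.188406: log2(p) = -2.408085, -p*log2(p) = 0.453697
  p = 5/69 = 0.072464: log2(p) = -3.786596, -p*log2(p) = 0.274391
  p = 20/69 = 0.289855: log2(p) = -1.786596, -p*log2(p) = 0.517854
  p = 18/69 = 0.260870: log2(p) = -1.938599, -p*log2(p) = 0.505722
  p = 13/69 = 0.188406: log2(p) = -2.408085, -p*log2(p) = 0.453697
H = 0.453697 + 0.274391 + 0.517854 + 0.505722 + 0.453697 = 2.205361

H = 2.2054 bits/symbol


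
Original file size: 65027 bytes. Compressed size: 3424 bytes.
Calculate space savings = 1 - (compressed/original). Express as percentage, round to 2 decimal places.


ratio = compressed/original = 3424/65027 = 0.052655
savings = 1 - ratio = 1 - 0.052655 = 0.947345
as a percentage: 0.947345 * 100 = 94.73%

Space savings = 1 - 3424/65027 = 94.73%


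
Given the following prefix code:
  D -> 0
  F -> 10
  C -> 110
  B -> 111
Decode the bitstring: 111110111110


Decoding step by step:
Bits 111 -> B
Bits 110 -> C
Bits 111 -> B
Bits 110 -> C


Decoded message: BCBC


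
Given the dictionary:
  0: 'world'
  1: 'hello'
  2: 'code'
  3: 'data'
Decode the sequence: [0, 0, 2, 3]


Look up each index in the dictionary:
  0 -> 'world'
  0 -> 'world'
  2 -> 'code'
  3 -> 'data'

Decoded: "world world code data"


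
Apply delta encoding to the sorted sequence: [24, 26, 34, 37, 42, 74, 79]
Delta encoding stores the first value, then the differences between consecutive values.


First value: 24
Deltas:
  26 - 24 = 2
  34 - 26 = 8
  37 - 34 = 3
  42 - 37 = 5
  74 - 42 = 32
  79 - 74 = 5


Delta encoded: [24, 2, 8, 3, 5, 32, 5]


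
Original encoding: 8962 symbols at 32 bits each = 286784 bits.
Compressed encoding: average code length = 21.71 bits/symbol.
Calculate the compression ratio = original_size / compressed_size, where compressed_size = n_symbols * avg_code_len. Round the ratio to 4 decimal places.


original_size = n_symbols * orig_bits = 8962 * 32 = 286784 bits
compressed_size = n_symbols * avg_code_len = 8962 * 21.71 = 194565.02 bits
ratio = original_size / compressed_size = 286784 / 194565.02 = 1.474

Compression ratio = 1.474


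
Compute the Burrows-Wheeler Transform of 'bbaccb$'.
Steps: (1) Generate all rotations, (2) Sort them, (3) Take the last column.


Rotations (sorted):
  0: $bbaccb -> last char: b
  1: accb$bb -> last char: b
  2: b$bbacc -> last char: c
  3: baccb$b -> last char: b
  4: bbaccb$ -> last char: $
  5: cb$bbac -> last char: c
  6: ccb$bba -> last char: a


BWT = bbcb$ca


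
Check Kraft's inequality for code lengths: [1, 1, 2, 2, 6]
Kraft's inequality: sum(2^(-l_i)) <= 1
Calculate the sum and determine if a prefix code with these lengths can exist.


Sum = 2^(-1) + 2^(-1) + 2^(-2) + 2^(-2) + 2^(-6)
    = 0.5 + 0.5 + 0.25 + 0.25 + 0.015625
    = 97/64 = 1.515625
Since 1.515625 > 1, Kraft's inequality is NOT satisfied.
A prefix code with these lengths CANNOT exist.

Kraft sum = 1.515625. Not satisfied.


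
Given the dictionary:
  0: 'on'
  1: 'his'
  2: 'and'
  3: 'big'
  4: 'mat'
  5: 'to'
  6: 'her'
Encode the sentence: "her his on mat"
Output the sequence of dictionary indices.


Look up each word in the dictionary:
  'her' -> 6
  'his' -> 1
  'on' -> 0
  'mat' -> 4

Encoded: [6, 1, 0, 4]


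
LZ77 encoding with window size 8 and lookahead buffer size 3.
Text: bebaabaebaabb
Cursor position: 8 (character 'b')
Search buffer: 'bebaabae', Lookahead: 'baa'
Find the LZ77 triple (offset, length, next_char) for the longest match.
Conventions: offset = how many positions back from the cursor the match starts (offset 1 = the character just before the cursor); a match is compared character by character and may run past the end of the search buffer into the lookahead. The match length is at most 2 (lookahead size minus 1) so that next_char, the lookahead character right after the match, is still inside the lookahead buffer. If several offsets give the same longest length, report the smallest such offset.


Try each offset into the search buffer:
  offset=1 (pos 7, char 'e'): match length 0
  offset=2 (pos 6, char 'a'): match length 0
  offset=3 (pos 5, char 'b'): match length 2
  offset=4 (pos 4, char 'a'): match length 0
  offset=5 (pos 3, char 'a'): match length 0
  offset=6 (pos 2, char 'b'): match length 2
  offset=7 (pos 1, char 'e'): match length 0
  offset=8 (pos 0, char 'b'): match length 1
Longest match has length 2, found at offsets 3, 6; take the smallest, offset 3.
next_char = character at position 8 + 2 = 10 -> 'a'

Best match: offset=3, length=2 (matching 'ba' starting at position 5)
LZ77 triple: (3, 2, 'a')


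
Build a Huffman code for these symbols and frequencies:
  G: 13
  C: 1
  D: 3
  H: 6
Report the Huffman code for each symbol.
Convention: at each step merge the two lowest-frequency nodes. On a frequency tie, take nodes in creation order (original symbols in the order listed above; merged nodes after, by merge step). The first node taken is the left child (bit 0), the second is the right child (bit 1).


Huffman tree construction:
Step 1: Merge C(1) + D(3) = 4
Step 2: Merge (C+D)(4) + H(6) = 10
Step 3: Merge ((C+D)+H)(10) + G(13) = 23
Read each symbol's code off the tree from the root (left child = 0, right child = 1).

Codes:
  G: 1 (length 1)
  C: 000 (length 3)
  D: 001 (length 3)
  H: 01 (length 2)
Average code length: 37/23 = 1.6087 bits/symbol


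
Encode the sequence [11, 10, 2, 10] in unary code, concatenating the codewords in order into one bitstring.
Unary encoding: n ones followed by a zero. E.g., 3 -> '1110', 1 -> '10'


Encode each number as n ones followed by a terminating 0:
  11 -> 111111111110 (12 bits)
  10 -> 11111111110 (11 bits)
  2 -> 110 (3 bits)
  10 -> 11111111110 (11 bits)
Total length = 12 + 11 + 3 + 11 = 37 bits.

Unary([11, 10, 2, 10]) = 1111111111101111111111011011111111110 (37 bits)


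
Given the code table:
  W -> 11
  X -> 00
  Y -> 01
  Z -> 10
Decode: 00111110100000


Decoding:
00 -> X
11 -> W
11 -> W
10 -> Z
10 -> Z
00 -> X
00 -> X


Result: XWWZZXX


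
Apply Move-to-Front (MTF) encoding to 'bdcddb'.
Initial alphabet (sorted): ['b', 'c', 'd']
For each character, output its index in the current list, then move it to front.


MTF encoding:
'b': index 0 in ['b', 'c', 'd'] -> ['b', 'c', 'd']
'd': index 2 in ['b', 'c', 'd'] -> ['d', 'b', 'c']
'c': index 2 in ['d', 'b', 'c'] -> ['c', 'd', 'b']
'd': index 1 in ['c', 'd', 'b'] -> ['d', 'c', 'b']
'd': index 0 in ['d', 'c', 'b'] -> ['d', 'c', 'b']
'b': index 2 in ['d', 'c', 'b'] -> ['b', 'd', 'c']


Output: [0, 2, 2, 1, 0, 2]


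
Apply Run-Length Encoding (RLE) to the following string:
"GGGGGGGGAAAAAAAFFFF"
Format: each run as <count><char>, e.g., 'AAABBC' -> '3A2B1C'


Scanning runs left to right:
  i=0: run of 'G' x 8 -> '8G'
  i=8: run of 'A' x 7 -> '7A'
  i=15: run of 'F' x 4 -> '4F'

RLE = 8G7A4F


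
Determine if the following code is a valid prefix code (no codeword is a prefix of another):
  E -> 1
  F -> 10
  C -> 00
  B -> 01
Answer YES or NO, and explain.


Checking each pair (does one codeword prefix another?):
  E='1' vs F='10': prefix -- VIOLATION

NO -- this is NOT a valid prefix code. E (1) is a prefix of F (10).


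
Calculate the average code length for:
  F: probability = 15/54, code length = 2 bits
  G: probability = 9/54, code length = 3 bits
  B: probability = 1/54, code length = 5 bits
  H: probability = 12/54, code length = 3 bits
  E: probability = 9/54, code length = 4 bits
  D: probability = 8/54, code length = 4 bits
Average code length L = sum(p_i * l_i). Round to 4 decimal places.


Weighted contributions p_i * l_i:
  F: (15/54) * 2 = 30/54
  G: (9/54) * 3 = 27/54
  B: (1/54) * 5 = 5/54
  H: (12/54) * 3 = 36/54
  E: (9/54) * 4 = 36/54
  D: (8/54) * 4 = 32/54
Sum = (30 + 27 + 5 + 36 + 36 + 32)/54 = 166/54

L = 166/54 = 3.0741 bits/symbol


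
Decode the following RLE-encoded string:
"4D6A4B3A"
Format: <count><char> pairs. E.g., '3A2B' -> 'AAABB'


Expanding each <count><char> pair:
  4D -> 'DDDD'
  6A -> 'AAAAAA'
  4B -> 'BBBB'
  3A -> 'AAA'

Decoded = DDDDAAAAAABBBBAAA


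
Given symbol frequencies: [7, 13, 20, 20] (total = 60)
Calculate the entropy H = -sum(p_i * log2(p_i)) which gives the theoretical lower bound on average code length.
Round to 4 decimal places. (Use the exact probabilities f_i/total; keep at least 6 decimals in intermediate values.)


Per-symbol terms -p_i * log2(p_i) with p_i = f_i/60:
  p = 7/60 = 0.116667: log2(p) = -3.099536, -p*log2(p) = 0.361612
  p = 13/60 = 0.216667: log2(p) = -2.206451, -p*log2(p) = 0.478064
  p = 20/60 = 0.333333: log2(p) = -1.584963, -p*log2(p) = 0.528321
  p = 20/60 = 0.333333: log2(p) = -1.584963, -p*log2(p) = 0.528321
H = 0.361612 + 0.478064 + 0.528321 + 0.528321 = 1.896318

H = 1.8963 bits/symbol


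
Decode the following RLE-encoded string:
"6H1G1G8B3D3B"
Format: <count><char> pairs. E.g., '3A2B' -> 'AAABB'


Expanding each <count><char> pair:
  6H -> 'HHHHHH'
  1G -> 'G'
  1G -> 'G'
  8B -> 'BBBBBBBB'
  3D -> 'DDD'
  3B -> 'BBB'

Decoded = HHHHHHGGBBBBBBBBDDDBBB


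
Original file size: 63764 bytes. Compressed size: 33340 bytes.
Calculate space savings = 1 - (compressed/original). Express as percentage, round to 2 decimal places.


ratio = compressed/original = 33340/63764 = 0.522866
savings = 1 - ratio = 1 - 0.522866 = 0.477134
as a percentage: 0.477134 * 100 = 47.71%

Space savings = 1 - 33340/63764 = 47.71%


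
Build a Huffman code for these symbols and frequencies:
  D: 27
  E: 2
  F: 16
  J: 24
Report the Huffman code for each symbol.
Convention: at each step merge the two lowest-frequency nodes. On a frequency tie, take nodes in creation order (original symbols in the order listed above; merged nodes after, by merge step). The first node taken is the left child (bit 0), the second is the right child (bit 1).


Huffman tree construction:
Step 1: Merge E(2) + F(16) = 18
Step 2: Merge (E+F)(18) + J(24) = 42
Step 3: Merge D(27) + ((E+F)+J)(42) = 69
Read each symbol's code off the tree from the root (left child = 0, right child = 1).

Codes:
  D: 0 (length 1)
  E: 100 (length 3)
  F: 101 (length 3)
  J: 11 (length 2)
Average code length: 129/69 = 1.8696 bits/symbol


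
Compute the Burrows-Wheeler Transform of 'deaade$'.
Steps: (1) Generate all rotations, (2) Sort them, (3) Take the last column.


Rotations (sorted):
  0: $deaade -> last char: e
  1: aade$de -> last char: e
  2: ade$dea -> last char: a
  3: de$deaa -> last char: a
  4: deaade$ -> last char: $
  5: e$deaad -> last char: d
  6: eaade$d -> last char: d


BWT = eeaa$dd


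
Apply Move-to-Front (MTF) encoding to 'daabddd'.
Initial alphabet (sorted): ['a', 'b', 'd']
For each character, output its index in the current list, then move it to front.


MTF encoding:
'd': index 2 in ['a', 'b', 'd'] -> ['d', 'a', 'b']
'a': index 1 in ['d', 'a', 'b'] -> ['a', 'd', 'b']
'a': index 0 in ['a', 'd', 'b'] -> ['a', 'd', 'b']
'b': index 2 in ['a', 'd', 'b'] -> ['b', 'a', 'd']
'd': index 2 in ['b', 'a', 'd'] -> ['d', 'b', 'a']
'd': index 0 in ['d', 'b', 'a'] -> ['d', 'b', 'a']
'd': index 0 in ['d', 'b', 'a'] -> ['d', 'b', 'a']


Output: [2, 1, 0, 2, 2, 0, 0]


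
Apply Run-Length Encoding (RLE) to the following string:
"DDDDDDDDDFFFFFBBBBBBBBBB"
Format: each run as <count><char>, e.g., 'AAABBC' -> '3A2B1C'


Scanning runs left to right:
  i=0: run of 'D' x 9 -> '9D'
  i=9: run of 'F' x 5 -> '5F'
  i=14: run of 'B' x 10 -> '10B'

RLE = 9D5F10B


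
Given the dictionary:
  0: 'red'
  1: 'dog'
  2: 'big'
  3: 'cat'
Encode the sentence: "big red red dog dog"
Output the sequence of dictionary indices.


Look up each word in the dictionary:
  'big' -> 2
  'red' -> 0
  'red' -> 0
  'dog' -> 1
  'dog' -> 1

Encoded: [2, 0, 0, 1, 1]


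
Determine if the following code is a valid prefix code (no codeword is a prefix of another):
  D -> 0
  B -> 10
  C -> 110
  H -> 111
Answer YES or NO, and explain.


Checking each pair (does one codeword prefix another?):
  D='0' vs B='10': no prefix
  D='0' vs C='110': no prefix
  D='0' vs H='111': no prefix
  B='10' vs D='0': no prefix
  B='10' vs C='110': no prefix
  B='10' vs H='111': no prefix
  C='110' vs D='0': no prefix
  C='110' vs B='10': no prefix
  C='110' vs H='111': no prefix
  H='111' vs D='0': no prefix
  H='111' vs B='10': no prefix
  H='111' vs C='110': no prefix
No violation found over all pairs.

YES -- this is a valid prefix code. No codeword is a prefix of any other codeword.


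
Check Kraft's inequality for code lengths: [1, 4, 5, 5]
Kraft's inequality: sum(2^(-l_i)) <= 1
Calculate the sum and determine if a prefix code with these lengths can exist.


Sum = 2^(-1) + 2^(-4) + 2^(-5) + 2^(-5)
    = 0.5 + 0.0625 + 0.03125 + 0.03125
    = 20/32 = 0.625
Since 0.625 <= 1, Kraft's inequality IS satisfied.
A prefix code with these lengths CAN exist.

Kraft sum = 0.625. Satisfied.


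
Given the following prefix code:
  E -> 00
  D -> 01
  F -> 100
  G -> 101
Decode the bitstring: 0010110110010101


Decoding step by step:
Bits 00 -> E
Bits 101 -> G
Bits 101 -> G
Bits 100 -> F
Bits 101 -> G
Bits 01 -> D


Decoded message: EGGFGD


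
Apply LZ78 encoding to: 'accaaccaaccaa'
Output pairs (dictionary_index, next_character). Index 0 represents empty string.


LZ78 encoding steps:
Dictionary: {0: ''}
Step 1: w='' (idx 0), next='a' -> output (0, 'a'), add 'a' as idx 1
Step 2: w='' (idx 0), next='c' -> output (0, 'c'), add 'c' as idx 2
Step 3: w='c' (idx 2), next='a' -> output (2, 'a'), add 'ca' as idx 3
Step 4: w='a' (idx 1), next='c' -> output (1, 'c'), add 'ac' as idx 4
Step 5: w='ca' (idx 3), next='a' -> output (3, 'a'), add 'caa' as idx 5
Step 6: w='c' (idx 2), next='c' -> output (2, 'c'), add 'cc' as idx 6
Step 7: w='a' (idx 1), next='a' -> output (1, 'a'), add 'aa' as idx 7


Encoded: [(0, 'a'), (0, 'c'), (2, 'a'), (1, 'c'), (3, 'a'), (2, 'c'), (1, 'a')]
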